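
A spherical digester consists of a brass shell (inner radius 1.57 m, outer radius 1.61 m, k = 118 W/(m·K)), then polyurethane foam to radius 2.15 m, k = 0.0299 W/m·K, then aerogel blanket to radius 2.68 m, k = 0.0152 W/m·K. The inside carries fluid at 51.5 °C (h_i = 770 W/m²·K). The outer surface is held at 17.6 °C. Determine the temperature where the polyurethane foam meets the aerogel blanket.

Resistance network (inner→outer):
  R_conv,in = 1/(4πr²h) = 1/(4π·1.57²·770) = 4.193×10^-5 K/W
  R_brass = (1/1.57 − 1/1.61)/(4πk) = 0.01582/(4π·118) = 1.067×10^-5 K/W
  R_polyurethane foam = (1/1.61 − 1/2.15)/(4πk) = 0.1560/(4π·0.0299) = 0.4152 K/W
  R_aerogel blanket = (1/2.15 − 1/2.68)/(4πk) = 0.09198/(4π·0.0152) = 0.4816 K/W
ΣR = 4.193×10^-5 + 1.067×10^-5 + 0.4152 + 0.4816 = 0.8969 K/W
Q = ΔT/ΣR = (51.5 °C − 17.6 °C)/0.8969 = 37.80 W
From the inner boundary to the polyurethane foam/aerogel blanket interface, ΣR_partial = 0.4153 K/W.
T_interface = T_in − Q·ΣR_partial = 51.5 °C − (37.80)(0.4153) = 35.8 °C

T = 35.8 °C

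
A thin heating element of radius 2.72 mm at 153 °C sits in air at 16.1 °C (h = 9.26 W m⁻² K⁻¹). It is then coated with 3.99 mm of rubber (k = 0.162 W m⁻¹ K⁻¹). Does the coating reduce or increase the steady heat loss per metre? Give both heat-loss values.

Critical radius for a cylinder: r_cr = k/h = 0.0175 m = 1.75 cm.
Outer radius after coating: r₂ = 0.00272 + 0.00399 = 0.00671 m.
Since r₁ < r_cr and r₂ ≤ r_cr, the coating moves toward the maximum at r_cr — heat loss rises.
Bare: R = 1/(2πr₁h) = 6.319 m·K/W; Q = 136.9/6.319 = 21.7 W/m.
Coated: R = R_cond + R_conv = 3.449 m·K/W; Q = 136.9/3.449 = 39.7 W/m.

increases: 21.7 → 39.7 W/m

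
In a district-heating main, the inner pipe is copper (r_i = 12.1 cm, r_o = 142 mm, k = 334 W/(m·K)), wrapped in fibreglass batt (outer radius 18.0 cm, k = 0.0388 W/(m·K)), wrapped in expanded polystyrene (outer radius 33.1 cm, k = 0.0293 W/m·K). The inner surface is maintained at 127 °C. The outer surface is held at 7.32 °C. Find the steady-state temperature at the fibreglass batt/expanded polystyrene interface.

Series thermal resistances, inner to outer:
  R'_copper = ln(0.142/0.121)/(2πk) = 0.1600/(2π·334) = 7.626×10^-5 m·K/W
  R'_fibreglass batt = ln(0.180/0.142)/(2πk) = 0.2371/(2π·0.0388) = 0.9727 m·K/W
  R'_expanded polystyrene = ln(0.331/0.180)/(2πk) = 0.6092/(2π·0.0293) = 3.309 m·K/W
ΣR = 7.626×10^-5 + 0.9727 + 3.309 = 4.282 m·K/W
Q' = ΔT/ΣR = (127 °C − 7.32 °C)/4.282 = 27.95 W/m
From the inner boundary to the fibreglass batt/expanded polystyrene interface, ΣR_partial = 0.9728 m·K/W.
T_interface = T_in − Q'·ΣR_partial = 127 °C − (27.95)(0.9728) = 99.8 °C

T = 99.8 °C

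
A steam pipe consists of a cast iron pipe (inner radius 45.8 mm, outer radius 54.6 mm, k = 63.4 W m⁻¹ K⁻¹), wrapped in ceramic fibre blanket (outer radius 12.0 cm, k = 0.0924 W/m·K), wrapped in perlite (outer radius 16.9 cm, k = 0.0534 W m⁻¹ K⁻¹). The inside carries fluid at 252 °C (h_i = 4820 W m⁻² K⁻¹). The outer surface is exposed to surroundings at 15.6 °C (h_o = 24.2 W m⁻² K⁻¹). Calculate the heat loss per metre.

Resistance network (inner→outer):
  R'_conv,in = 1/(2πr h) = 1/(2π·0.0458·4820) = 7.210×10^-4 m·K/W
  R'_cast iron = ln(0.0546/0.0458)/(2πk) = 0.1757/(2π·63.4) = 4.412×10^-4 m·K/W
  R'_ceramic fibre blanket = ln(0.120/0.0546)/(2πk) = 0.7875/(2π·0.0924) = 1.356 m·K/W
  R'_perlite = ln(0.169/0.120)/(2πk) = 0.3424/(2π·0.0534) = 1.021 m·K/W
  R'_conv,out = 1/(2πr h) = 1/(2π·0.169·24.2) = 0.03892 m·K/W
ΣR = 7.210×10^-4 + 4.412×10^-4 + 1.356 + 1.021 + 0.03892 = 2.417 m·K/W
Q' = ΔT/ΣR = (252 °C − 15.6 °C)/2.417 = 97.8 W/m

Q' = 97.8 W/m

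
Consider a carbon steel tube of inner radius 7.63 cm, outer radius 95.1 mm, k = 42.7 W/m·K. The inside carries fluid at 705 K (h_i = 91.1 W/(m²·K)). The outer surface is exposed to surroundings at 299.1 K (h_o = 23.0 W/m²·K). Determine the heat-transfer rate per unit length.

Q' = 4.21 kW/m

Resistance network (inner→outer):
  R'_conv,in = 1/(2πr h) = 1/(2π·0.0763·91.1) = 0.02290 m·K/W
  R'_carbon steel = ln(0.0951/0.0763)/(2πk) = 0.2203/(2π·42.7) = 8.210×10^-4 m·K/W
  R'_conv,out = 1/(2πr h) = 1/(2π·0.0951·23.0) = 0.07276 m·K/W
ΣR = 0.02290 + 8.210×10^-4 + 0.07276 = 0.09648 m·K/W
Q' = ΔT/ΣR = (705 K − 299.1 K)/0.09648 = 4210 W/m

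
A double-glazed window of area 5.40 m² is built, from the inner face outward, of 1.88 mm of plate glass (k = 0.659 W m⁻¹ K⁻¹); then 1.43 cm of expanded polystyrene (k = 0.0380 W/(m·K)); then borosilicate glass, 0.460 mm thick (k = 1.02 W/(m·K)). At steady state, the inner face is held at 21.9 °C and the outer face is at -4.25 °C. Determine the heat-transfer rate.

Treat each layer as a resistance in series:
  R_plate glass = L/(kA) = 0.00188/(0.659·5.40) = 5.283×10^-4 K/W
  R_expanded polystyrene = L/(kA) = 0.0143/(0.0380·5.40) = 0.06969 K/W
  R_borosilicate glass = L/(kA) = 4.60×10^-4/(1.02·5.40) = 8.351×10^-5 K/W
ΣR = 5.283×10^-4 + 0.06969 + 8.351×10^-5 = 0.07030 K/W
Q = ΔT/ΣR = (21.9 °C − -4.25 °C)/0.07030 = 372 W

Q = 372 W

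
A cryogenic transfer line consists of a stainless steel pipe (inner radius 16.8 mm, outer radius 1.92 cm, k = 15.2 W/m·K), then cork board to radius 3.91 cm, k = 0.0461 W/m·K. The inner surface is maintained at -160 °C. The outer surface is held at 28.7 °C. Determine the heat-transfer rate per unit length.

Q' = 76.8 W/m

Resistance network (inner→outer):
  R'_stainless steel = ln(0.0192/0.0168)/(2πk) = 0.1335/(2π·15.2) = 0.001398 m·K/W
  R'_cork board = ln(0.0391/0.0192)/(2πk) = 0.7112/(2π·0.0461) = 2.455 m·K/W
ΣR = 0.001398 + 2.455 = 2.456 m·K/W
Q' = ΔT/ΣR = (-160 °C − 28.7 °C)/2.456 = -76.8 W/m
(Negative Q' ⇒ heat flows inward; heat gain = 76.8 W/m.)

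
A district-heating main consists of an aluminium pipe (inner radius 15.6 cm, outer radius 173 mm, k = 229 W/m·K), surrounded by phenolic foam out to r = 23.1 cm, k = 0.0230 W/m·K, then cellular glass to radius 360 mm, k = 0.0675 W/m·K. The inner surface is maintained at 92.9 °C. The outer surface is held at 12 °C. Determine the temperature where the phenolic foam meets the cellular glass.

T = 39.8 °C

Series thermal resistances, inner to outer:
  R'_aluminium = ln(0.173/0.156)/(2πk) = 0.1034/(2π·229) = 7.189×10^-5 m·K/W
  R'_phenolic foam = ln(0.231/0.173)/(2πk) = 0.2891/(2π·0.0230) = 2.001 m·K/W
  R'_cellular glass = ln(0.360/0.231)/(2πk) = 0.4437/(2π·0.0675) = 1.046 m·K/W
ΣR = 7.189×10^-5 + 2.001 + 1.046 = 3.047 m·K/W
Q' = ΔT/ΣR = (92.9 °C − 12 °C)/3.047 = 26.55 W/m
From the inner boundary to the phenolic foam/cellular glass interface, ΣR_partial = 2.001 m·K/W.
T_interface = T_in − Q'·ΣR_partial = 92.9 °C − (26.55)(2.001) = 39.8 °C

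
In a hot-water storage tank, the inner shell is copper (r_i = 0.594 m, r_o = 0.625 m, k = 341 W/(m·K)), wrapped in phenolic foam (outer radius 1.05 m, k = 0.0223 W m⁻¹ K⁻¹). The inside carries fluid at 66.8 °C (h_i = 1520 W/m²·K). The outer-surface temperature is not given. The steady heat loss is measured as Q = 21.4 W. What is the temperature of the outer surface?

Series resistances:
  R_conv,in = 1/(4πr²h) = 1/(4π·0.594²·1520) = 1.484×10^-4 K/W
  R_copper = (1/0.594 − 1/0.625)/(4πk) = 0.08350/(4π·341) = 1.949×10^-5 K/W
  R_phenolic foam = (1/0.625 − 1/1.05)/(4πk) = 0.6476/(4π·0.0223) = 2.311 K/W
ΣR = 2.311 K/W
ΔT = Q·ΣR = 21.4 × 2.311 = 49.46 K
Heat flows outward, so T_out = T_in − ΔT = 66.8 − 49.46 = 17.3 °C

T_out = 17.3 °C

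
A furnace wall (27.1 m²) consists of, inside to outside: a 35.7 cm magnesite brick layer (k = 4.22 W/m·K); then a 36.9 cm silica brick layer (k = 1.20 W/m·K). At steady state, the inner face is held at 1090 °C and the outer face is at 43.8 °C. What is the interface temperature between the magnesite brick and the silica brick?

Series thermal resistances, inner to outer:
  R_magnesite brick = L/(kA) = 0.357/(4.22·27.1) = 0.003122 K/W
  R_silica brick = L/(kA) = 0.369/(1.20·27.1) = 0.01135 K/W
ΣR = 0.003122 + 0.01135 = 0.01447 K/W
Q = ΔT/ΣR = (1090 °C − 43.8 °C)/0.01447 = 72300 W
From the inner boundary to the magnesite brick/silica brick interface, ΣR_partial = 0.003122 K/W.
T_interface = T_in − Q·ΣR_partial = 1090 °C − (72300)(0.003122) = 864 °C

T = 864 °C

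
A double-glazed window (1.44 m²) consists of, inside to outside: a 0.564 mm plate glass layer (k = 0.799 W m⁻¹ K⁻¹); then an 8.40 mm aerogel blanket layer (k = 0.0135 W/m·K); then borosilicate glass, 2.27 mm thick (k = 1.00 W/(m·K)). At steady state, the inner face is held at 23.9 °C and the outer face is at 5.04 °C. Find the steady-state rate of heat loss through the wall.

Q = 43.4 W

Resistance network (inner→outer):
  R_plate glass = L/(kA) = 5.64×10^-4/(0.799·1.44) = 4.902×10^-4 K/W
  R_aerogel blanket = L/(kA) = 0.00840/(0.0135·1.44) = 0.4321 K/W
  R_borosilicate glass = L/(kA) = 0.00227/(1.00·1.44) = 0.001576 K/W
ΣR = 4.902×10^-4 + 0.4321 + 0.001576 = 0.4342 K/W
Q = ΔT/ΣR = (23.9 °C − 5.04 °C)/0.4342 = 43.4 W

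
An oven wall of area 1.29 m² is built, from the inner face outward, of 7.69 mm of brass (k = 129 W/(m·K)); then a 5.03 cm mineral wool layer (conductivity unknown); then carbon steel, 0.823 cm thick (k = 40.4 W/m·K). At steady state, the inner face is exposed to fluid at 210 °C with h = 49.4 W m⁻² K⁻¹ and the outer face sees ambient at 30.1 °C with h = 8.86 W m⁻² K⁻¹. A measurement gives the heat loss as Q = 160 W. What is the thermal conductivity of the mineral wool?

k = 0.0382 W/m·K

ΣR = ΔT/Q = |210 − 30.1|/160 = 1.124 K/W
Known resistances:
  R_conv,in = 1/(hA) = 1/(49.4·1.29) = 0.01569 K/W
  R_brass = L/(kA) = 0.00769/(129·1.29) = 4.621×10^-5 K/W
  R_carbon steel = L/(kA) = 0.00823/(40.4·1.29) = 1.579×10^-4 K/W
  R_conv,out = 1/(hA) = 1/(8.86·1.29) = 0.08749 K/W
R_mineral wool = ΣR − ΣR_known = 1.124 − 0.1034 = 1.021 K/W
L/(kA) = 1.021 ⇒ k = 0.0503/(1.021·1.29) = 0.0382 W/m·K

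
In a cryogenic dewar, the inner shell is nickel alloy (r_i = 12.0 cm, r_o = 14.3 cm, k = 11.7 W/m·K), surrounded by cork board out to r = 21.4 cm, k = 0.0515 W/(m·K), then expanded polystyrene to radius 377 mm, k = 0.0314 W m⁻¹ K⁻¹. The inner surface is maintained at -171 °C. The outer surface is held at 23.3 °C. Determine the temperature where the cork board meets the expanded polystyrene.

T = -90.9 °C

Series thermal resistances, inner to outer:
  R_nickel alloy = (1/0.120 − 1/0.143)/(4πk) = 1.340/(4π·11.7) = 0.009116 K/W
  R_cork board = (1/0.143 − 1/0.214)/(4πk) = 2.320/(4π·0.0515) = 3.585 K/W
  R_expanded polystyrene = (1/0.214 − 1/0.377)/(4πk) = 2.020/(4π·0.0314) = 5.120 K/W
ΣR = 0.009116 + 3.585 + 5.120 = 8.714 K/W
Q = ΔT/ΣR = (-171 °C − 23.3 °C)/8.714 = -22.30 W
From the inner boundary to the cork board/expanded polystyrene interface, ΣR_partial = 3.594 K/W.
T_interface = T_in − Q·ΣR_partial = -171 °C − (-22.30)(3.594) = -90.9 °C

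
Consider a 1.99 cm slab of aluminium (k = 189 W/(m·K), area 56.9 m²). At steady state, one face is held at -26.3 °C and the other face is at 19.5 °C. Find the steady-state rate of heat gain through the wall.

Q = 24800 kW

Q = kA·ΔT/L = 189 × 56.9 × |-26.3 °C − 19.5 °C| / 0.0199 = 2.48×10^7 W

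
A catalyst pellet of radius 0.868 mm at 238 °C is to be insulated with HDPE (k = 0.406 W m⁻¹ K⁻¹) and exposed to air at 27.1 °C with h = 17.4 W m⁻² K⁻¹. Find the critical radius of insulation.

For a sphere, r_cr = 2k_ins/h = 2·0.406/17.4 = 0.0467 m = 4.67 cm

r_cr = 4.67 cm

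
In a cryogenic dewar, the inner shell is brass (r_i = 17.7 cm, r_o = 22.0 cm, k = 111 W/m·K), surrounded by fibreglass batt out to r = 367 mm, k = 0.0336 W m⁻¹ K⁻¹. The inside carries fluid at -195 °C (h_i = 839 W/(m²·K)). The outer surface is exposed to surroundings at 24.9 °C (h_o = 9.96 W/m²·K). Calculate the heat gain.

Q = 50.3 W

Treat each layer as a resistance in series:
  R_conv,in = 1/(4πr²h) = 1/(4π·0.177²·839) = 0.003027 K/W
  R_brass = (1/0.177 − 1/0.220)/(4πk) = 1.104/(4π·111) = 7.917×10^-4 K/W
  R_fibreglass batt = (1/0.220 − 1/0.367)/(4πk) = 1.821/(4π·0.0336) = 4.312 K/W
  R_conv,out = 1/(4πr²h) = 1/(4π·0.367²·9.96) = 0.05932 K/W
ΣR = 0.003027 + 7.917×10^-4 + 4.312 + 0.05932 = 4.375 K/W
Q = ΔT/ΣR = (-195 °C − 24.9 °C)/4.375 = -50.3 W
(Negative Q ⇒ heat flows inward; heat gain = 50.3 W.)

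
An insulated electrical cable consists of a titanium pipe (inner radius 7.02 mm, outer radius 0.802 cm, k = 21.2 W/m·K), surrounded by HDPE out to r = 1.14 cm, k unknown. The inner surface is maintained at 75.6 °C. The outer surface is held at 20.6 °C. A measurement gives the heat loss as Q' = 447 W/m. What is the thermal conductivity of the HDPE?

ΣR = ΔT/Q' = |75.6 − 20.6|/447 = 0.1230 m·K/W
Known resistances:
  R'_titanium = ln(0.00802/0.00702)/(2πk) = 0.1332/(2π·21.2) = 9.998×10^-4 m·K/W
R_HDPE = ΣR − ΣR_known = 0.1230 − 9.998×10^-4 = 0.1220 m·K/W
ln(r₂/r₁)/(2πk) = 0.1220 ⇒ k = 0.3517/(2π·0.1220) = 0.459 W/m·K

k = 0.459 W/m·K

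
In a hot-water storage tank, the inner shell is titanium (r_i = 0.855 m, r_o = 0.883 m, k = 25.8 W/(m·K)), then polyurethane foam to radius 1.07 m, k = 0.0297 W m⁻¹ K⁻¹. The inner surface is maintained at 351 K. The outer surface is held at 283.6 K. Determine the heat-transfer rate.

Q = 127 W

Treat each layer as a resistance in series:
  R_titanium = (1/0.855 − 1/0.883)/(4πk) = 0.03709/(4π·25.8) = 1.144×10^-4 K/W
  R_polyurethane foam = (1/0.883 − 1/1.07)/(4πk) = 0.1979/(4π·0.0297) = 0.5303 K/W
ΣR = 1.144×10^-4 + 0.5303 = 0.5304 K/W
Q = ΔT/ΣR = (351 K − 283.6 K)/0.5304 = 127 W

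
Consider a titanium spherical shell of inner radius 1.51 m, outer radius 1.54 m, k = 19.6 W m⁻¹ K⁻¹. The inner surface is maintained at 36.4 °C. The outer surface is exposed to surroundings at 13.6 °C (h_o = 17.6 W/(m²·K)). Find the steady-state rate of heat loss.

Series thermal resistances, inner to outer:
  R_titanium = (1/1.51 − 1/1.54)/(4πk) = 0.01290/(4π·19.6) = 5.238×10^-5 K/W
  R_conv,out = 1/(4πr²h) = 1/(4π·1.54²·17.6) = 0.001906 K/W
ΣR = 5.238×10^-5 + 0.001906 = 0.001958 K/W
Q = ΔT/ΣR = (36.4 °C − 13.6 °C)/0.001958 = 11600 W

Q = 11.6 kW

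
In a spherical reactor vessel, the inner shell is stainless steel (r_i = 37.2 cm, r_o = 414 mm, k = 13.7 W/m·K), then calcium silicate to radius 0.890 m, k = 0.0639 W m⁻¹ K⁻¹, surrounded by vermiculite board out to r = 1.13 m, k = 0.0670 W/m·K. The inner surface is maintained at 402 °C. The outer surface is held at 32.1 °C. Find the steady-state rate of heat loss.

Series thermal resistances, inner to outer:
  R_stainless steel = (1/0.372 − 1/0.414)/(4πk) = 0.2727/(4π·13.7) = 0.001584 K/W
  R_calcium silicate = (1/0.414 − 1/0.890)/(4πk) = 1.292/(4π·0.0639) = 1.609 K/W
  R_vermiculite board = (1/0.890 − 1/1.13)/(4πk) = 0.2386/(4π·0.0670) = 0.2834 K/W
ΣR = 0.001584 + 1.609 + 0.2834 = 1.894 K/W
Q = ΔT/ΣR = (402 °C − 32.1 °C)/1.894 = 195 W

Q = 195 W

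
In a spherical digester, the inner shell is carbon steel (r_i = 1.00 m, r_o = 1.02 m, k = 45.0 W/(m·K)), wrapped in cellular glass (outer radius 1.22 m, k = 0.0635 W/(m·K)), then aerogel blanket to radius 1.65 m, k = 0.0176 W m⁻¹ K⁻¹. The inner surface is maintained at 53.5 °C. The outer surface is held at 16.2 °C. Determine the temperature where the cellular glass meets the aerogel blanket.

Series thermal resistances, inner to outer:
  R_carbon steel = (1/1.00 − 1/1.02)/(4πk) = 0.01961/(4π·45.0) = 3.467×10^-5 K/W
  R_cellular glass = (1/1.02 − 1/1.22)/(4πk) = 0.1607/(4π·0.0635) = 0.2014 K/W
  R_aerogel blanket = (1/1.22 − 1/1.65)/(4πk) = 0.2136/(4π·0.0176) = 0.9658 K/W
ΣR = 3.467×10^-5 + 0.2014 + 0.9658 = 1.167 K/W
Q = ΔT/ΣR = (53.5 °C − 16.2 °C)/1.167 = 31.96 W
From the inner boundary to the cellular glass/aerogel blanket interface, ΣR_partial = 0.2014 K/W.
T_interface = T_in − Q·ΣR_partial = 53.5 °C − (31.96)(0.2014) = 47.1 °C

T = 47.1 °C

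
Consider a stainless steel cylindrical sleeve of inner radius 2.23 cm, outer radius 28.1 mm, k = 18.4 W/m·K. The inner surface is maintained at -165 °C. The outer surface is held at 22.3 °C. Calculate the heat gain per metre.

Q' = 2πk·ΔT/ln(r₂/r₁) = 2π × 18.4 × 187.3 / ln(0.0281/0.0223) = 93700 W/m

Q' = 93700 W/m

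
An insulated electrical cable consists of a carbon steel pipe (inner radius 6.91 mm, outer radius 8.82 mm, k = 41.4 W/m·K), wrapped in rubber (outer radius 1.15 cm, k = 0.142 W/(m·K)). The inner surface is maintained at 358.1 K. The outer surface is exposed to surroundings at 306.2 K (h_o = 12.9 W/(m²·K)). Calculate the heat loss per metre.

Series thermal resistances, inner to outer:
  R'_carbon steel = ln(0.00882/0.00691)/(2πk) = 0.2441/(2π·41.4) = 9.382×10^-4 m·K/W
  R'_rubber = ln(0.0115/0.00882)/(2πk) = 0.2653/(2π·0.142) = 0.2974 m·K/W
  R'_conv,out = 1/(2πr h) = 1/(2π·0.0115·12.9) = 1.073 m·K/W
ΣR = 9.382×10^-4 + 0.2974 + 1.073 = 1.371 m·K/W
Q' = ΔT/ΣR = (358.1 K − 306.2 K)/1.371 = 37.9 W/m

Q' = 37.9 W/m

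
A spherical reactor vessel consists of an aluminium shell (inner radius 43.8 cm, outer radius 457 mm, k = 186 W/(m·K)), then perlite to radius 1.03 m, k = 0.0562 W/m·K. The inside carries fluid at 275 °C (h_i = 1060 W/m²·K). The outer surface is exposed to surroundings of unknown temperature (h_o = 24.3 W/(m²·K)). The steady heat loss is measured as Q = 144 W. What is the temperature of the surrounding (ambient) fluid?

Sum the resistances:
  R_conv,in = 1/(4πr²h) = 1/(4π·0.438²·1060) = 3.913×10^-4 K/W
  R_aluminium = (1/0.438 − 1/0.457)/(4πk) = 0.09492/(4π·186) = 4.061×10^-5 K/W
  R_perlite = (1/0.457 − 1/1.03)/(4πk) = 1.217/(4π·0.0562) = 1.724 K/W
  R_conv,out = 1/(4πr²h) = 1/(4π·1.03²·24.3) = 0.003087 K/W
ΣR = 1.727 K/W
ΔT = Q·ΣR = 144 × 1.727 = 248.7 K
Heat flows outward, so T_out = T_in − ΔT = 275 − 248.7 = 26.3 °C

T_out = 26.3 °C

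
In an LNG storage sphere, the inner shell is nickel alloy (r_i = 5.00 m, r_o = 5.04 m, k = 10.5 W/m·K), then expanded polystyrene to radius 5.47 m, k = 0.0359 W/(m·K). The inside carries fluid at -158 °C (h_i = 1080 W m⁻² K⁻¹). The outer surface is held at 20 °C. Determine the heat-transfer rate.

Q = 5.15 kW

Treat each layer as a resistance in series:
  R_conv,in = 1/(4πr²h) = 1/(4π·5.00²·1080) = 2.947×10^-6 K/W
  R_nickel alloy = (1/5.00 − 1/5.04)/(4πk) = 0.001587/(4π·10.5) = 1.203×10^-5 K/W
  R_expanded polystyrene = (1/5.04 − 1/5.47)/(4πk) = 0.01560/(4π·0.0359) = 0.03457 K/W
ΣR = 2.947×10^-6 + 1.203×10^-5 + 0.03457 = 0.03458 K/W
Q = ΔT/ΣR = (-158 °C − 20 °C)/0.03458 = -5150 W
(Negative Q ⇒ heat flows inward; heat gain = 5150 W.)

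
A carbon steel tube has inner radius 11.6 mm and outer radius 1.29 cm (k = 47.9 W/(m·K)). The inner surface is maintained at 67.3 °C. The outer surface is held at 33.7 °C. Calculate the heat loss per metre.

Q' = 2πk·ΔT/ln(r₂/r₁) = 2π × 47.9 × 33.6 / ln(0.0129/0.0116) = 95200 W/m

Q' = 95.2 kW/m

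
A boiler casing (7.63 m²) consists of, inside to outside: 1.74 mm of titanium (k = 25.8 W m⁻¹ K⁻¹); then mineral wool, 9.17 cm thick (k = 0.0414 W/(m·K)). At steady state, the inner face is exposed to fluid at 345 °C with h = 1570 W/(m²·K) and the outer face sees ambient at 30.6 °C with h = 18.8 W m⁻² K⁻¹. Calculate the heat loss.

Q = 1060 W

Series thermal resistances, inner to outer:
  R_conv,in = 1/(hA) = 1/(1570·7.63) = 8.348×10^-5 K/W
  R_titanium = L/(kA) = 0.00174/(25.8·7.63) = 8.839×10^-6 K/W
  R_mineral wool = L/(kA) = 0.0917/(0.0414·7.63) = 0.2903 K/W
  R_conv,out = 1/(hA) = 1/(18.8·7.63) = 0.006971 K/W
ΣR = 8.348×10^-5 + 8.839×10^-6 + 0.2903 + 0.006971 = 0.2974 K/W
Q = ΔT/ΣR = (345 °C − 30.6 °C)/0.2974 = 1060 W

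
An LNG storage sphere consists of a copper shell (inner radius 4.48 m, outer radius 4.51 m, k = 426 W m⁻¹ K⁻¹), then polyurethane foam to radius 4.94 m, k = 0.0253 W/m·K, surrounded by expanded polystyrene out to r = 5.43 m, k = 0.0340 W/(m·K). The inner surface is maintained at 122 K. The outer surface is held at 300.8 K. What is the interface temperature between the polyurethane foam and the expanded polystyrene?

T = 226.9 K

Treat each layer as a resistance in series:
  R_copper = (1/4.48 − 1/4.51)/(4πk) = 0.001485/(4π·426) = 2.774×10^-7 K/W
  R_polyurethane foam = (1/4.51 − 1/4.94)/(4πk) = 0.01930/(4π·0.0253) = 0.06071 K/W
  R_expanded polystyrene = (1/4.94 − 1/5.43)/(4πk) = 0.01827/(4π·0.0340) = 0.04275 K/W
ΣR = 2.774×10^-7 + 0.06071 + 0.04275 = 0.1035 K/W
Q = ΔT/ΣR = (122 K − 300.8 K)/0.1035 = -1728 W
From the inner boundary to the polyurethane foam/expanded polystyrene interface, ΣR_partial = 0.06071 K/W.
T_interface = T_in − Q·ΣR_partial = 122 K − (-1728)(0.06071) = 226.9 K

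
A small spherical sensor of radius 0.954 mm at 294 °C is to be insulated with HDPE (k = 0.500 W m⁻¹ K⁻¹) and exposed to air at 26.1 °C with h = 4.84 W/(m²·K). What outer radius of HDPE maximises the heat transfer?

For a sphere, r_cr = 2k_ins/h = 2·0.500/4.84 = 0.207 m = 20.7 cm

r_cr = 20.7 cm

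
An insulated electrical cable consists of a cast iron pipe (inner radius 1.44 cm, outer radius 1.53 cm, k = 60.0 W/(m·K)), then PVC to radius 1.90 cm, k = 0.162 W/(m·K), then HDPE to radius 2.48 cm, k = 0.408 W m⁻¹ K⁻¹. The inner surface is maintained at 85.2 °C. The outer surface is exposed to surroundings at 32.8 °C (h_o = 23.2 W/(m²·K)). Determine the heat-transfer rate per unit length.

Resistance network (inner→outer):
  R'_cast iron = ln(0.0153/0.0144)/(2πk) = 0.06062/(2π·60.0) = 1.608×10^-4 m·K/W
  R'_PVC = ln(0.0190/0.0153)/(2πk) = 0.2166/(2π·0.162) = 0.2128 m·K/W
  R'_HDPE = ln(0.0248/0.0190)/(2πk) = 0.2664/(2π·0.408) = 0.1039 m·K/W
  R'_conv,out = 1/(2πr h) = 1/(2π·0.0248·23.2) = 0.2766 m·K/W
ΣR = 1.608×10^-4 + 0.2128 + 0.1039 + 0.2766 = 0.5935 m·K/W
Q' = ΔT/ΣR = (85.2 °C − 32.8 °C)/0.5935 = 88.3 W/m

Q' = 88.3 W/m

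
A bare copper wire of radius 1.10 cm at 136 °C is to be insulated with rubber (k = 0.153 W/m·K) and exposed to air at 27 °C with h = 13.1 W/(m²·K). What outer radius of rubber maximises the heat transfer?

r_cr = 1.17 cm

For a cylinder, r_cr = k_ins/h = 0.153/13.1 = 0.0117 m = 1.17 cm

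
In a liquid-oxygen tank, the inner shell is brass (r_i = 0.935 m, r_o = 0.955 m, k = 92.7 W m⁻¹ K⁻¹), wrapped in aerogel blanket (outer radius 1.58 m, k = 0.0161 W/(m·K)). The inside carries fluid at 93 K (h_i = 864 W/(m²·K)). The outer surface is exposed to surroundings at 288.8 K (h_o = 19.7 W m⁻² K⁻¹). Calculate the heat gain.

Resistance network (inner→outer):
  R_conv,in = 1/(4πr²h) = 1/(4π·0.935²·864) = 1.054×10^-4 K/W
  R_brass = (1/0.935 − 1/0.955)/(4πk) = 0.02240/(4π·92.7) = 1.923×10^-5 K/W
  R_aerogel blanket = (1/0.955 − 1/1.58)/(4πk) = 0.4142/(4π·0.0161) = 2.047 K/W
  R_conv,out = 1/(4πr²h) = 1/(4π·1.58²·19.7) = 0.001618 K/W
ΣR = 1.054×10^-4 + 1.923×10^-5 + 2.047 + 0.001618 = 2.049 K/W
Q = ΔT/ΣR = (93 K − 288.8 K)/2.049 = -95.6 W
(Negative Q ⇒ heat flows inward; heat gain = 95.6 W.)

Q = 95.6 W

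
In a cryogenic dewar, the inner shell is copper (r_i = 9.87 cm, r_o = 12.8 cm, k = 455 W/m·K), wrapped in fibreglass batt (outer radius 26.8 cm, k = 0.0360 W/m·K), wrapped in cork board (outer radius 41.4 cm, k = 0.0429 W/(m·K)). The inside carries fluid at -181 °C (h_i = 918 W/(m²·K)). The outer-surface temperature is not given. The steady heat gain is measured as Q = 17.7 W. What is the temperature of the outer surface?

Series resistances:
  R_conv,in = 1/(4πr²h) = 1/(4π·0.0987²·918) = 0.008898 K/W
  R_copper = (1/0.0987 − 1/0.128)/(4πk) = 2.319/(4π·455) = 4.056×10^-4 K/W
  R_fibreglass batt = (1/0.128 − 1/0.268)/(4πk) = 4.081/(4π·0.0360) = 9.021 K/W
  R_cork board = (1/0.268 − 1/0.414)/(4πk) = 1.316/(4π·0.0429) = 2.441 K/W
ΣR = 11.47 K/W
ΔT = Q·ΣR = 17.7 × 11.47 = 203.0 K
Heat flows inward, so T_out = T_in + ΔT = -181 + 203.0 = 22.0 °C

T_out = 22.0 °C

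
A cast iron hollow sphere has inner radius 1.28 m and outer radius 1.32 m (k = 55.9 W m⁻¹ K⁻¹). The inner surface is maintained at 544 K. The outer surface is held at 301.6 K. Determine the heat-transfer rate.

Q = 7190 kW

Q = 4πk·ΔT/(1/r₁ − 1/r₂) = 4π × 55.9 × 242.4 / (1/1.28 − 1/1.32) = 7.19×10^6 W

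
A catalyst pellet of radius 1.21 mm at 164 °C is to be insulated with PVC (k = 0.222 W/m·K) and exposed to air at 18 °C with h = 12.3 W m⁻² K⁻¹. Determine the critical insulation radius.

r_cr = 3.61 cm

For a sphere, r_cr = 2k_ins/h = 2·0.222/12.3 = 0.0361 m = 3.61 cm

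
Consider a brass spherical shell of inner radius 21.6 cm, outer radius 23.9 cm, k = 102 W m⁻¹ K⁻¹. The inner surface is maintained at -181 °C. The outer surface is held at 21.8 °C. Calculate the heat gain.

Q = 5.83×10^5 W

Q = 4πk·ΔT/(1/r₁ − 1/r₂) = 4π × 102 × 202.8 / (1/0.216 − 1/0.239) = 5.83×10^5 W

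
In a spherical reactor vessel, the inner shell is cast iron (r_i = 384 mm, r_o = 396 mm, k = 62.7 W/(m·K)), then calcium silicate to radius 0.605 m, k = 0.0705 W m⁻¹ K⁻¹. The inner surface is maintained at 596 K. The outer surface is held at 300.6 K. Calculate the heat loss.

Q = 300 W

Treat each layer as a resistance in series:
  R_cast iron = (1/0.384 − 1/0.396)/(4πk) = 0.07891/(4π·62.7) = 1.002×10^-4 K/W
  R_calcium silicate = (1/0.396 − 1/0.605)/(4πk) = 0.8724/(4π·0.0705) = 0.9847 K/W
ΣR = 1.002×10^-4 + 0.9847 = 0.9848 K/W
Q = ΔT/ΣR = (596 K − 300.6 K)/0.9848 = 300 W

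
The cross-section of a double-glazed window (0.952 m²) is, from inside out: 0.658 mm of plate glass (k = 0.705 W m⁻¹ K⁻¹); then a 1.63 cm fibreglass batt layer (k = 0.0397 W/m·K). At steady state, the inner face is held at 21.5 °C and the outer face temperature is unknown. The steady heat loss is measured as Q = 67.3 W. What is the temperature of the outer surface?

T_out = -7.59 °C

Series resistances:
  R_plate glass = L/(kA) = 6.58×10^-4/(0.705·0.952) = 9.804×10^-4 K/W
  R_fibreglass batt = L/(kA) = 0.0163/(0.0397·0.952) = 0.4313 K/W
ΣR = 0.4323 K/W
ΔT = Q·ΣR = 67.3 × 0.4323 = 29.09 K
Heat flows outward, so T_out = T_in − ΔT = 21.5 − 29.09 = -7.59 °C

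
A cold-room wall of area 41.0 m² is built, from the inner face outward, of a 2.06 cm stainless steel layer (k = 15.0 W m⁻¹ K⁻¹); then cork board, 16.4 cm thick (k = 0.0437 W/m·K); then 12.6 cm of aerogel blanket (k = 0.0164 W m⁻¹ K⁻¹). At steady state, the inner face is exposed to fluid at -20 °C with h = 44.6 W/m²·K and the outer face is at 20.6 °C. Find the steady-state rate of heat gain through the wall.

Q = 145 W

Treat each layer as a resistance in series:
  R_conv,in = 1/(hA) = 1/(44.6·41.0) = 5.469×10^-4 K/W
  R_stainless steel = L/(kA) = 0.0206/(15.0·41.0) = 3.350×10^-5 K/W
  R_cork board = L/(kA) = 0.164/(0.0437·41.0) = 0.09153 K/W
  R_aerogel blanket = L/(kA) = 0.126/(0.0164·41.0) = 0.1874 K/W
ΣR = 5.469×10^-4 + 3.350×10^-5 + 0.09153 + 0.1874 = 0.2795 K/W
Q = ΔT/ΣR = (-20 °C − 20.6 °C)/0.2795 = -145 W
(Negative Q ⇒ heat flows inward; heat gain = 145 W.)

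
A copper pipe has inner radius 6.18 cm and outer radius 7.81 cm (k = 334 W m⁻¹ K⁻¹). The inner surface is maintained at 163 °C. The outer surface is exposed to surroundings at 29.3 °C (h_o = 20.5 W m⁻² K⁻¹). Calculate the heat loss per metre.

Q' = 1340 W/m

Series thermal resistances, inner to outer:
  R'_copper = ln(0.0781/0.0618)/(2πk) = 0.2341/(2π·334) = 1.115×10^-4 m·K/W
  R'_conv,out = 1/(2πr h) = 1/(2π·0.0781·20.5) = 0.09941 m·K/W
ΣR = 1.115×10^-4 + 0.09941 = 0.09952 m·K/W
Q' = ΔT/ΣR = (163 °C − 29.3 °C)/0.09952 = 1340 W/m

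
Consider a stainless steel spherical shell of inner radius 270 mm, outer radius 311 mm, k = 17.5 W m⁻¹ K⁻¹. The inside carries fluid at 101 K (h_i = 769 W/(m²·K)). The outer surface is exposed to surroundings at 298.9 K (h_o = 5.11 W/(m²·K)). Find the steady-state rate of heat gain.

Q = 1200 W

Treat each layer as a resistance in series:
  R_conv,in = 1/(4πr²h) = 1/(4π·0.270²·769) = 0.001420 K/W
  R_stainless steel = (1/0.270 − 1/0.311)/(4πk) = 0.4883/(4π·17.5) = 0.002220 K/W
  R_conv,out = 1/(4πr²h) = 1/(4π·0.311²·5.11) = 0.1610 K/W
ΣR = 0.001420 + 0.002220 + 0.1610 = 0.1646 K/W
Q = ΔT/ΣR = (101 K − 298.9 K)/0.1646 = -1200 W
(Negative Q ⇒ heat flows inward; heat gain = 1200 W.)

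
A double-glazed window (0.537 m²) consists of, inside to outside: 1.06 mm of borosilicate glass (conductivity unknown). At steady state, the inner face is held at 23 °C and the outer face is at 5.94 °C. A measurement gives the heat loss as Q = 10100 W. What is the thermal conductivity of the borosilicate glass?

k = 1.17 W/m·K

ΣR = ΔT/Q = |23 − 5.94|/10100 = 0.001689 K/W
L/(kA) = 0.001689 ⇒ k = 0.00106/(0.001689·0.537) = 1.17 W/m·K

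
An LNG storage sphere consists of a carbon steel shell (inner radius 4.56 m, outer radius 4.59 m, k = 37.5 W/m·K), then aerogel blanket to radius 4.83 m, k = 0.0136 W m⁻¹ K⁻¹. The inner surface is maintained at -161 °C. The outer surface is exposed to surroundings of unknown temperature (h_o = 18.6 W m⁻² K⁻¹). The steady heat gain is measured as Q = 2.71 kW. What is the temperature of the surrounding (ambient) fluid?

T_out = 11.2 °C

Sum the resistances:
  R_carbon steel = (1/4.56 − 1/4.59)/(4πk) = 0.001433/(4π·37.5) = 3.042×10^-6 K/W
  R_aerogel blanket = (1/4.59 − 1/4.83)/(4πk) = 0.01083/(4π·0.0136) = 0.06334 K/W
  R_conv,out = 1/(4πr²h) = 1/(4π·4.83²·18.6) = 1.834×10^-4 K/W
ΣR = 0.06353 K/W
ΔT = Q·ΣR = 2710 × 0.06353 = 172.2 K
Heat flows inward, so T_out = T_in + ΔT = -161 + 172.2 = 11.2 °C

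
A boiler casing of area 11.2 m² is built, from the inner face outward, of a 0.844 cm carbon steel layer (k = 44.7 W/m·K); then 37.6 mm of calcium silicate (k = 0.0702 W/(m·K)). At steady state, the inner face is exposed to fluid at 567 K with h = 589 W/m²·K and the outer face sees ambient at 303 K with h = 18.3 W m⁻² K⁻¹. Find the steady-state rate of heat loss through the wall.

Q = 4990 W

Series thermal resistances, inner to outer:
  R_conv,in = 1/(hA) = 1/(589·11.2) = 1.516×10^-4 K/W
  R_carbon steel = L/(kA) = 0.00844/(44.7·11.2) = 1.686×10^-5 K/W
  R_calcium silicate = L/(kA) = 0.0376/(0.0702·11.2) = 0.04782 K/W
  R_conv,out = 1/(hA) = 1/(18.3·11.2) = 0.004879 K/W
ΣR = 1.516×10^-4 + 1.686×10^-5 + 0.04782 + 0.004879 = 0.05287 K/W
Q = ΔT/ΣR = (567 K − 303 K)/0.05287 = 4990 W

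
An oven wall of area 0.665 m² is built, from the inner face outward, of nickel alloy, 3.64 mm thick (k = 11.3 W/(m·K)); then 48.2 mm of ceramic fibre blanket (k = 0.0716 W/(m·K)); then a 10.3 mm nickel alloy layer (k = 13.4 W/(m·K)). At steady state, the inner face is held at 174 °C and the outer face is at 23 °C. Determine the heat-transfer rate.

Series thermal resistances, inner to outer:
  R_nickel alloy = L/(kA) = 0.00364/(11.3·0.665) = 4.844×10^-4 K/W
  R_ceramic fibre blanket = L/(kA) = 0.0482/(0.0716·0.665) = 1.012 K/W
  R_nickel alloy = L/(kA) = 0.0103/(13.4·0.665) = 0.001156 K/W
ΣR = 4.844×10^-4 + 1.012 + 0.001156 = 1.014 K/W
Q = ΔT/ΣR = (174 °C − 23 °C)/1.014 = 149 W

Q = 149 W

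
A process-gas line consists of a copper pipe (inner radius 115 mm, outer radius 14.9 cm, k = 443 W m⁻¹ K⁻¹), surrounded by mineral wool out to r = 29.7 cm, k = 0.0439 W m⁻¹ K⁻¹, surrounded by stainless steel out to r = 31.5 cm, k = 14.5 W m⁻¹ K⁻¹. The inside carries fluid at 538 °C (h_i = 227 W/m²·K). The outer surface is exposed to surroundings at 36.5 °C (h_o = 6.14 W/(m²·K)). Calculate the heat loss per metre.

Resistance network (inner→outer):
  R'_conv,in = 1/(2πr h) = 1/(2π·0.115·227) = 0.006097 m·K/W
  R'_copper = ln(0.149/0.115)/(2πk) = 0.2590/(2π·443) = 9.306×10^-5 m·K/W
  R'_mineral wool = ln(0.297/0.149)/(2πk) = 0.6898/(2π·0.0439) = 2.501 m·K/W
  R'_stainless steel = ln(0.315/0.297)/(2πk) = 0.05884/(2π·14.5) = 6.458×10^-4 m·K/W
  R'_conv,out = 1/(2πr h) = 1/(2π·0.315·6.14) = 0.08229 m·K/W
ΣR = 0.006097 + 9.306×10^-5 + 2.501 + 6.458×10^-4 + 0.08229 = 2.590 m·K/W
Q' = ΔT/ΣR = (538 °C − 36.5 °C)/2.590 = 194 W/m

Q' = 194 W/m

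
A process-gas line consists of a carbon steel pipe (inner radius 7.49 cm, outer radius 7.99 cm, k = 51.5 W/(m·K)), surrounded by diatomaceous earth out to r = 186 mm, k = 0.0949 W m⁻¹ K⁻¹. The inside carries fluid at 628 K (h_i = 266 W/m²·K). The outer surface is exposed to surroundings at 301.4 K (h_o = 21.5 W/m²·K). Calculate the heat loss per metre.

Series thermal resistances, inner to outer:
  R'_conv,in = 1/(2πr h) = 1/(2π·0.0749·266) = 0.007988 m·K/W
  R'_carbon steel = ln(0.0799/0.0749)/(2πk) = 0.06462/(2π·51.5) = 1.997×10^-4 m·K/W
  R'_diatomaceous earth = ln(0.186/0.0799)/(2πk) = 0.8450/(2π·0.0949) = 1.417 m·K/W
  R'_conv,out = 1/(2πr h) = 1/(2π·0.186·21.5) = 0.03980 m·K/W
ΣR = 0.007988 + 1.997×10^-4 + 1.417 + 0.03980 = 1.465 m·K/W
Q' = ΔT/ΣR = (628 K − 301.4 K)/1.465 = 223 W/m

Q' = 223 W/m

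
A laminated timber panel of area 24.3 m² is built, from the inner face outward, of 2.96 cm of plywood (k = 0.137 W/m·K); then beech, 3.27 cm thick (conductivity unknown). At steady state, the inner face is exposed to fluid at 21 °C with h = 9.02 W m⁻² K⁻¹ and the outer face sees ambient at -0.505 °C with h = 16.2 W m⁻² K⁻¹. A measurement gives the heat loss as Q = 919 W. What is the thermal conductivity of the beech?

k = 0.182 W/m·K

ΣR = ΔT/Q = |21 − -0.505|/919 = 0.02340 K/W
Known resistances:
  R_conv,in = 1/(hA) = 1/(9.02·24.3) = 0.004562 K/W
  R_plywood = L/(kA) = 0.0296/(0.137·24.3) = 0.008891 K/W
  R_conv,out = 1/(hA) = 1/(16.2·24.3) = 0.002540 K/W
R_beech = ΣR − ΣR_known = 0.02340 − 0.01599 = 0.007410 K/W
L/(kA) = 0.007410 ⇒ k = 0.0327/(0.007410·24.3) = 0.182 W/m·K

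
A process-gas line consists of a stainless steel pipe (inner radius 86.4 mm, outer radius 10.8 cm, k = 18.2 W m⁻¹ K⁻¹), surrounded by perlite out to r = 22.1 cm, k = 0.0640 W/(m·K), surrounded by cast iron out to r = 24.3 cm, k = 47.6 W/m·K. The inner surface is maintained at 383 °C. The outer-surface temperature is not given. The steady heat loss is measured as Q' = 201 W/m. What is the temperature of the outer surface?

T_out = 24.6 °C

Sum the resistances:
  R'_stainless steel = ln(0.108/0.0864)/(2πk) = 0.2231/(2π·18.2) = 0.001951 m·K/W
  R'_perlite = ln(0.221/0.108)/(2πk) = 0.7160/(2π·0.0640) = 1.781 m·K/W
  R'_cast iron = ln(0.243/0.221)/(2πk) = 0.09490/(2π·47.6) = 3.173×10^-4 m·K/W
ΣR = 1.783 m·K/W
ΔT = Q'·ΣR = 201 × 1.783 = 358.4 K
Heat flows outward, so T_out = T_in − ΔT = 383 − 358.4 = 24.6 °C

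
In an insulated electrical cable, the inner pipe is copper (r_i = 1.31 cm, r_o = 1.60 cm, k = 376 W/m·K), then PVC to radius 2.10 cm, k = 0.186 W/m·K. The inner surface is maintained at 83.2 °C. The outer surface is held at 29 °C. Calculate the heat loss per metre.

Series thermal resistances, inner to outer:
  R'_copper = ln(0.0160/0.0131)/(2πk) = 0.2000/(2π·376) = 8.465×10^-5 m·K/W
  R'_PVC = ln(0.0210/0.0160)/(2πk) = 0.2719/(2π·0.186) = 0.2327 m·K/W
ΣR = 8.465×10^-5 + 0.2327 = 0.2328 m·K/W
Q' = ΔT/ΣR = (83.2 °C − 29 °C)/0.2328 = 233 W/m

Q' = 233 W/m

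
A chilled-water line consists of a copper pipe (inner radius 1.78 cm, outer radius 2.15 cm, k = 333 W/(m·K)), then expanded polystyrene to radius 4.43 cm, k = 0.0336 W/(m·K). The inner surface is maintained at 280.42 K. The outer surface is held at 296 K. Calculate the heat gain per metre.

Series thermal resistances, inner to outer:
  R'_copper = ln(0.0215/0.0178)/(2πk) = 0.1889/(2π·333) = 9.026×10^-5 m·K/W
  R'_expanded polystyrene = ln(0.0443/0.0215)/(2πk) = 0.7229/(2π·0.0336) = 3.424 m·K/W
ΣR = 9.026×10^-5 + 3.424 = 3.424 m·K/W
Q' = ΔT/ΣR = (280.42 K − 296 K)/3.424 = -4.55 W/m
(Negative Q' ⇒ heat flows inward; heat gain = 4.55 W/m.)

Q' = 4.55 W/m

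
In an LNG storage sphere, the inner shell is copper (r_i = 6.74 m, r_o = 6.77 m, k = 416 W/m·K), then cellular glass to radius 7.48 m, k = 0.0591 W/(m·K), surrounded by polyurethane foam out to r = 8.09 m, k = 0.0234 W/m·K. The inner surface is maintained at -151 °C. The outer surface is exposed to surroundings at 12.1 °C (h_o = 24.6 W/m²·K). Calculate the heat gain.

Q = 3.07 kW

Series thermal resistances, inner to outer:
  R_copper = (1/6.74 − 1/6.77)/(4πk) = 6.575×10^-4/(4π·416) = 1.258×10^-7 K/W
  R_cellular glass = (1/6.77 − 1/7.48)/(4πk) = 0.01402/(4π·0.0591) = 0.01888 K/W
  R_polyurethane foam = (1/7.48 − 1/8.09)/(4πk) = 0.01008/(4π·0.0234) = 0.03428 K/W
  R_conv,out = 1/(4πr²h) = 1/(4π·8.09²·24.6) = 4.943×10^-5 K/W
ΣR = 1.258×10^-7 + 0.01888 + 0.03428 + 4.943×10^-5 = 0.05321 K/W
Q = ΔT/ΣR = (-151 °C − 12.1 °C)/0.05321 = -3070 W
(Negative Q ⇒ heat flows inward; heat gain = 3070 W.)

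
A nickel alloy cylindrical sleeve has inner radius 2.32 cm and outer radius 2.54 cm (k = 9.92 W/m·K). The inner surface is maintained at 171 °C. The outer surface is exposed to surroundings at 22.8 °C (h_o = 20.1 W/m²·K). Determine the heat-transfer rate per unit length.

Resistance network (inner→outer):
  R'_nickel alloy = ln(0.0254/0.0232)/(2πk) = 0.09060/(2π·9.92) = 0.001454 m·K/W
  R'_conv,out = 1/(2πr h) = 1/(2π·0.0254·20.1) = 0.3117 m·K/W
ΣR = 0.001454 + 0.3117 = 0.3132 m·K/W
Q' = ΔT/ΣR = (171 °C − 22.8 °C)/0.3132 = 473 W/m

Q' = 473 W/m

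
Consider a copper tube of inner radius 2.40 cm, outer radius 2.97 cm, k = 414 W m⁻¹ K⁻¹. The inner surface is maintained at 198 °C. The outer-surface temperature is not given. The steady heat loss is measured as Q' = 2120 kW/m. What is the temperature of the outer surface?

T_out = 24.3 °C

Sum the resistances:
  R'_copper = ln(0.0297/0.0240)/(2πk) = 0.2131/(2π·414) = 8.192×10^-5 m·K/W
ΣR = 8.192×10^-5 m·K/W
ΔT = Q'·ΣR = 2.12×10^6 × 8.192×10^-5 = 173.7 K
Heat flows outward, so T_out = T_in − ΔT = 198 − 173.7 = 24.3 °C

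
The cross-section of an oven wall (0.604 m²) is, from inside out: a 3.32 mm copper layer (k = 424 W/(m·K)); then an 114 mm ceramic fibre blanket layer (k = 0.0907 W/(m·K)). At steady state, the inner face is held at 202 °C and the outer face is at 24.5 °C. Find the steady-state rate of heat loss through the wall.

Q = 85.3 W

Resistance network (inner→outer):
  R_copper = L/(kA) = 0.00332/(424·0.604) = 1.296×10^-5 K/W
  R_ceramic fibre blanket = L/(kA) = 0.114/(0.0907·0.604) = 2.081 K/W
ΣR = 1.296×10^-5 + 2.081 = 2.081 K/W
Q = ΔT/ΣR = (202 °C − 24.5 °C)/2.081 = 85.3 W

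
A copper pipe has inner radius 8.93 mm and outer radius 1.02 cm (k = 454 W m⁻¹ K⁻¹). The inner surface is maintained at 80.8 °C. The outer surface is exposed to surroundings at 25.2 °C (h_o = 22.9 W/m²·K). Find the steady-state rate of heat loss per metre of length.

Series thermal resistances, inner to outer:
  R'_copper = ln(0.0102/0.00893)/(2πk) = 0.1330/(2π·454) = 4.661×10^-5 m·K/W
  R'_conv,out = 1/(2πr h) = 1/(2π·0.0102·22.9) = 0.6814 m·K/W
ΣR = 4.661×10^-5 + 0.6814 = 0.6814 m·K/W
Q' = ΔT/ΣR = (80.8 °C − 25.2 °C)/0.6814 = 81.6 W/m

Q' = 81.6 W/m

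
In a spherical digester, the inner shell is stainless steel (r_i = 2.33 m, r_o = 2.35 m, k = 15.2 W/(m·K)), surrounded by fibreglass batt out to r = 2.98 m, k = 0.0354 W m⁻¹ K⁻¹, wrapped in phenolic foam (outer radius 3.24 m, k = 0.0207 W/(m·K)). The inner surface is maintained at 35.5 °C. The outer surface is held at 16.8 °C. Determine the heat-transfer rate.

Q = 61.2 W

Resistance network (inner→outer):
  R_stainless steel = (1/2.33 − 1/2.35)/(4πk) = 0.003653/(4π·15.2) = 1.912×10^-5 K/W
  R_fibreglass batt = (1/2.35 − 1/2.98)/(4πk) = 0.08996/(4π·0.0354) = 0.2022 K/W
  R_phenolic foam = (1/2.98 − 1/3.24)/(4πk) = 0.02693/(4π·0.0207) = 0.1035 K/W
ΣR = 1.912×10^-5 + 0.2022 + 0.1035 = 0.3057 K/W
Q = ΔT/ΣR = (35.5 °C − 16.8 °C)/0.3057 = 61.2 W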